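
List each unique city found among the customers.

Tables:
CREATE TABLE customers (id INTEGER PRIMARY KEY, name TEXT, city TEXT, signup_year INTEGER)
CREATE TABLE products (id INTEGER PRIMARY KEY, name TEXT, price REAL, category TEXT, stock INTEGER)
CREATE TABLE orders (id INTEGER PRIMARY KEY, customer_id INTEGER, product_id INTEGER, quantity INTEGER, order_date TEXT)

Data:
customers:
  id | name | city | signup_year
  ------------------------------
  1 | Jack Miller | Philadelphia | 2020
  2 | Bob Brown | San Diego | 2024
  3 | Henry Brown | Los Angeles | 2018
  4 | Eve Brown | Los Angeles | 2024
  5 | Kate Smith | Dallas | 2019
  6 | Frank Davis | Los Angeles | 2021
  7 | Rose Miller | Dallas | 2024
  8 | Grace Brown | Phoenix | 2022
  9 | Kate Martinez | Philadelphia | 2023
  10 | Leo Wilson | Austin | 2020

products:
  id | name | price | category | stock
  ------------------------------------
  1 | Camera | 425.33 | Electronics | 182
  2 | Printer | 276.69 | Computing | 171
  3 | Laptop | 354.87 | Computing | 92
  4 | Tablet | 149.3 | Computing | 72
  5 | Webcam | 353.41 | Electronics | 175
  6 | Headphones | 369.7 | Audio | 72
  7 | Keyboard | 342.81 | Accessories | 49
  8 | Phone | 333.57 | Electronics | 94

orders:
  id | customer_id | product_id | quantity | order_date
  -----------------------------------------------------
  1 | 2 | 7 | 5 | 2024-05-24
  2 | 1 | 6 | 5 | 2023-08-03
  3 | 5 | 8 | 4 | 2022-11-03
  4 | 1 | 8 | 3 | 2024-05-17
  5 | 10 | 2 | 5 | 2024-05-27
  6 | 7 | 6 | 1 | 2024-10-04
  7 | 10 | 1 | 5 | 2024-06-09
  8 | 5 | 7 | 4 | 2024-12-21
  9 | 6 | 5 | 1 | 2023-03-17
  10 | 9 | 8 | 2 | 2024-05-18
SELECT DISTINCT city FROM customers

Execution result:
city
Philadelphia
San Diego
Los Angeles
Dallas
Phoenix
Austin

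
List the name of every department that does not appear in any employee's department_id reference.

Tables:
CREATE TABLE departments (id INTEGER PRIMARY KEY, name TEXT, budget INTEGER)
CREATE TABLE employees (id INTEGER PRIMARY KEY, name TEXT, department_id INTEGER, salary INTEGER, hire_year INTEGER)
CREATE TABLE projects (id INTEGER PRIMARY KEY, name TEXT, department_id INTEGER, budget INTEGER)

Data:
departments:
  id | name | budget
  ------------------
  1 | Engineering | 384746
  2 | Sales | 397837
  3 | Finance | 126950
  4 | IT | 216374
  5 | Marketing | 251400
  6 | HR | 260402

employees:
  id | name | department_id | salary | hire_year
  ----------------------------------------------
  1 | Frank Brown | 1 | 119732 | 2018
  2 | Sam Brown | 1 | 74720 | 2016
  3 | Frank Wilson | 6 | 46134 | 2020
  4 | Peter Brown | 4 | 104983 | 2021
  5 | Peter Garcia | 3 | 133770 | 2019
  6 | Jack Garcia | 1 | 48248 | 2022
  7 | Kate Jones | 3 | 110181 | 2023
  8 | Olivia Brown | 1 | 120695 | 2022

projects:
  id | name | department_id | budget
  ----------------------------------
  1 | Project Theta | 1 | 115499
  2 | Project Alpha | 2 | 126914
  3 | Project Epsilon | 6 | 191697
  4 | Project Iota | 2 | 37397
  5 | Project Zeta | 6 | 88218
SELECT p.name FROM departments p LEFT JOIN employees c ON c.department_id = p.id WHERE c.id IS NULL

Execution result:
name
Sales
Marketing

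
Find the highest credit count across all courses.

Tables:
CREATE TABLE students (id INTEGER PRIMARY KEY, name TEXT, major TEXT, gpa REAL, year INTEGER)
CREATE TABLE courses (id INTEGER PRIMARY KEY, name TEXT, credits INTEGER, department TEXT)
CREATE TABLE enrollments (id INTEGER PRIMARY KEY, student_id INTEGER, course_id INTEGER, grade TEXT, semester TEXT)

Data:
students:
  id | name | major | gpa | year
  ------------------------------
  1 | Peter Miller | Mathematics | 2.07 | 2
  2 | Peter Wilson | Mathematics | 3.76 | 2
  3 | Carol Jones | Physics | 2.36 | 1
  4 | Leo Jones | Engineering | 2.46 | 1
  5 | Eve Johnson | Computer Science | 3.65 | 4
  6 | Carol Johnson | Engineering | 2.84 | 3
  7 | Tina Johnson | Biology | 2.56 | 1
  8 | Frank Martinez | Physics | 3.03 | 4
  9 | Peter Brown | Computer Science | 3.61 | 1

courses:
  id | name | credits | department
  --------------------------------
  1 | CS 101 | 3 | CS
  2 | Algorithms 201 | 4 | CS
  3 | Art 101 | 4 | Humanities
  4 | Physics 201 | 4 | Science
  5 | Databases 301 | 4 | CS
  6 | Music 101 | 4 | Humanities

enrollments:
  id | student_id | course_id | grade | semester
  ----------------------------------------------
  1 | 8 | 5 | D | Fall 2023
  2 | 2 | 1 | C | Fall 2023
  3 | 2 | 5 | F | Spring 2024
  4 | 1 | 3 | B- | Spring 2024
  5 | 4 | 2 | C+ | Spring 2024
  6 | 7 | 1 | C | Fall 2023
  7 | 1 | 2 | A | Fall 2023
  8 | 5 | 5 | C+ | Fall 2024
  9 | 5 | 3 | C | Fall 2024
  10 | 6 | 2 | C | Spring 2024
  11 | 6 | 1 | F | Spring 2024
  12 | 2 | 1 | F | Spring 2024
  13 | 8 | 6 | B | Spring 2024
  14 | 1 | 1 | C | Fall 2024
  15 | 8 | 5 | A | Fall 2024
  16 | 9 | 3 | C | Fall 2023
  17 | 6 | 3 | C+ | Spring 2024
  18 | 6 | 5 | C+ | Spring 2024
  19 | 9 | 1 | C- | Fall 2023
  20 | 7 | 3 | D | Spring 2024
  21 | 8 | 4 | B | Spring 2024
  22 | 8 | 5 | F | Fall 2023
SELECT MAX(credits) FROM courses

Execution result:
4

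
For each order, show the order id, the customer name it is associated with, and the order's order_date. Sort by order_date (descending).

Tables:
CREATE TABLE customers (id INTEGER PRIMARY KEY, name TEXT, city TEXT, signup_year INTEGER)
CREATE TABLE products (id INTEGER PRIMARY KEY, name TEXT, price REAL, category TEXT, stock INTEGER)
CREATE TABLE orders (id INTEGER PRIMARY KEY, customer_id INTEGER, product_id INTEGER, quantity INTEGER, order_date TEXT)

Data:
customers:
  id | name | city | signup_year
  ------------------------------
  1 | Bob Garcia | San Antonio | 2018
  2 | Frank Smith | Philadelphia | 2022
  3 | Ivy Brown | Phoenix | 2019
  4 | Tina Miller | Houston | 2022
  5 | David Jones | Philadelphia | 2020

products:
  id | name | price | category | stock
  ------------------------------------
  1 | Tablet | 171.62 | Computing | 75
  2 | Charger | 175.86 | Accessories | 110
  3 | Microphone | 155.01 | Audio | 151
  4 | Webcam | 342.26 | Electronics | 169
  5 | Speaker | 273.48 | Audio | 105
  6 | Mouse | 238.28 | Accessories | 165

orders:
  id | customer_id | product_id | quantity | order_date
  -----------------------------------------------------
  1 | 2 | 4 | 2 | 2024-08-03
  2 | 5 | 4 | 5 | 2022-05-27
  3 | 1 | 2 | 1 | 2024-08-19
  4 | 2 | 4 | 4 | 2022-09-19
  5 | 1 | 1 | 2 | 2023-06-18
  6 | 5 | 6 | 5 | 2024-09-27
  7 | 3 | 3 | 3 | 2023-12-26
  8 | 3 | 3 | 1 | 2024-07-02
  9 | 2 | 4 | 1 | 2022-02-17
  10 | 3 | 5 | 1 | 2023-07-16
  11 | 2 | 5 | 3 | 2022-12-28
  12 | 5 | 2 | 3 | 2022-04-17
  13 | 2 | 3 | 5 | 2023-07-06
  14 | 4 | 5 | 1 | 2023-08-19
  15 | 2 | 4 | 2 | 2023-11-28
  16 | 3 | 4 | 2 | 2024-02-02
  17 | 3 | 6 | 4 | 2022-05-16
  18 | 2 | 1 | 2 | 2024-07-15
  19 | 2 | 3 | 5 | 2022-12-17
SELECT c.id, p.name AS customer, c.order_date FROM orders c JOIN customers p ON c.customer_id = p.id ORDER BY c.order_date DESC

Execution result:
id | customer | order_date
6 | David Jones | 2024-09-27
3 | Bob Garcia | 2024-08-19
1 | Frank Smith | 2024-08-03
18 | Frank Smith | 2024-07-15
8 | Ivy Brown | 2024-07-02
16 | Ivy Brown | 2024-02-02
7 | Ivy Brown | 2023-12-26
15 | Frank Smith | 2023-11-28
14 | Tina Miller | 2023-08-19
10 | Ivy Brown | 2023-07-16
13 | Frank Smith | 2023-07-06
5 | Bob Garcia | 2023-06-18
11 | Frank Smith | 2022-12-28
19 | Frank Smith | 2022-12-17
4 | Frank Smith | 2022-09-19
2 | David Jones | 2022-05-27
17 | Ivy Brown | 2022-05-16
12 | David Jones | 2022-04-17
9 | Frank Smith | 2022-02-17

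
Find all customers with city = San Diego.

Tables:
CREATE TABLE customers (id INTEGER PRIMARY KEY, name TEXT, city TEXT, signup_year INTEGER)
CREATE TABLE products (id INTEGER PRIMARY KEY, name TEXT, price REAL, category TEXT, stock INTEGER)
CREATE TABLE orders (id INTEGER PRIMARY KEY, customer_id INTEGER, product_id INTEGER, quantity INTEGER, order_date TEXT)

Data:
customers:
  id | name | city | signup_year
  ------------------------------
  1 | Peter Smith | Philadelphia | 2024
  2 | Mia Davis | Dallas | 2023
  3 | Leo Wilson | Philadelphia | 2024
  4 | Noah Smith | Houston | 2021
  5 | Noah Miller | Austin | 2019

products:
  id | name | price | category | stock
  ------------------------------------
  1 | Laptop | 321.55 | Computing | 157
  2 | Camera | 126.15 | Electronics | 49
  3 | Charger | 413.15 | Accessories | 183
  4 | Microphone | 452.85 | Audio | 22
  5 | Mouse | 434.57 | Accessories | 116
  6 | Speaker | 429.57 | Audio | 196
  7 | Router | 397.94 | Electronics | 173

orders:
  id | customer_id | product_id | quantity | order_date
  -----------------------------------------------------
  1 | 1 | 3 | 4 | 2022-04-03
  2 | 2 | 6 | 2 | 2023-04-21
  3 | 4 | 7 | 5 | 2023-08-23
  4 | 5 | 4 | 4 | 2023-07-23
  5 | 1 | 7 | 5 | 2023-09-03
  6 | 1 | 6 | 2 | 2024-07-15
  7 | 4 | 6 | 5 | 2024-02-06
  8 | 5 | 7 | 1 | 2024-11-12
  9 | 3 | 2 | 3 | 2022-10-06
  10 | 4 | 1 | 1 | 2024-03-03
SELECT name, city FROM customers WHERE city = 'San Diego'

Execution result:
(no rows)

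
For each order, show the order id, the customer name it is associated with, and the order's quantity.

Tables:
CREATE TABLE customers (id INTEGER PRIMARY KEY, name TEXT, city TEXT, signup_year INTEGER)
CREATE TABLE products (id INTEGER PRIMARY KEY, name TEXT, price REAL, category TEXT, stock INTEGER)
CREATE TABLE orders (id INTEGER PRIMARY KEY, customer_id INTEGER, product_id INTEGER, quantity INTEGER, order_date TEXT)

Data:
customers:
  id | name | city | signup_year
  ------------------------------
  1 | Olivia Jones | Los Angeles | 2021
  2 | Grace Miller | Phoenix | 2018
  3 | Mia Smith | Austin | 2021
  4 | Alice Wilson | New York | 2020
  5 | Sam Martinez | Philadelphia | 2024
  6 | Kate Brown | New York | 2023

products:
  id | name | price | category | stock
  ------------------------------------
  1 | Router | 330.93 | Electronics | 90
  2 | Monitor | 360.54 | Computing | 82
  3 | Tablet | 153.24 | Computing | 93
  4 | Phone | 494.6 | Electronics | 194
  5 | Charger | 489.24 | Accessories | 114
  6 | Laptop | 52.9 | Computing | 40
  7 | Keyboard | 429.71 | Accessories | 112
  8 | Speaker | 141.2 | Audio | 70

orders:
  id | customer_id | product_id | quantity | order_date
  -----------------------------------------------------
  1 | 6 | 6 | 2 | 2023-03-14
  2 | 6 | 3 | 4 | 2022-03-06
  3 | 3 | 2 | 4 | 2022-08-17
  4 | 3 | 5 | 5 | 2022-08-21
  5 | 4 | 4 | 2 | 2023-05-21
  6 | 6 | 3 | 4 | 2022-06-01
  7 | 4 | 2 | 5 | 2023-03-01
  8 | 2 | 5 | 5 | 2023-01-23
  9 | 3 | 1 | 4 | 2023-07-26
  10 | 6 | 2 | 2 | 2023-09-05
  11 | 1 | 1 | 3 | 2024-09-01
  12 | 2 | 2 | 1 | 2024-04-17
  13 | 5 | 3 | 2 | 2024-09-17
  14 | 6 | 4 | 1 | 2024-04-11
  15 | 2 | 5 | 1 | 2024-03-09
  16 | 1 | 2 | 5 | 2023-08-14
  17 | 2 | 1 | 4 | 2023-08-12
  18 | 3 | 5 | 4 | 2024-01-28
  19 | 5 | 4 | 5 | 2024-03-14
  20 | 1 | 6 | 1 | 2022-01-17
SELECT c.id, p.name AS customer, c.quantity FROM orders c JOIN customers p ON c.customer_id = p.id

Execution result:
id | customer | quantity
1 | Kate Brown | 2
2 | Kate Brown | 4
3 | Mia Smith | 4
4 | Mia Smith | 5
5 | Alice Wilson | 2
6 | Kate Brown | 4
7 | Alice Wilson | 5
8 | Grace Miller | 5
9 | Mia Smith | 4
10 | Kate Brown | 2
11 | Olivia Jones | 3
12 | Grace Miller | 1
13 | Sam Martinez | 2
14 | Kate Brown | 1
15 | Grace Miller | 1
16 | Olivia Jones | 5
17 | Grace Miller | 4
18 | Mia Smith | 4
19 | Sam Martinez | 5
20 | Olivia Jones | 1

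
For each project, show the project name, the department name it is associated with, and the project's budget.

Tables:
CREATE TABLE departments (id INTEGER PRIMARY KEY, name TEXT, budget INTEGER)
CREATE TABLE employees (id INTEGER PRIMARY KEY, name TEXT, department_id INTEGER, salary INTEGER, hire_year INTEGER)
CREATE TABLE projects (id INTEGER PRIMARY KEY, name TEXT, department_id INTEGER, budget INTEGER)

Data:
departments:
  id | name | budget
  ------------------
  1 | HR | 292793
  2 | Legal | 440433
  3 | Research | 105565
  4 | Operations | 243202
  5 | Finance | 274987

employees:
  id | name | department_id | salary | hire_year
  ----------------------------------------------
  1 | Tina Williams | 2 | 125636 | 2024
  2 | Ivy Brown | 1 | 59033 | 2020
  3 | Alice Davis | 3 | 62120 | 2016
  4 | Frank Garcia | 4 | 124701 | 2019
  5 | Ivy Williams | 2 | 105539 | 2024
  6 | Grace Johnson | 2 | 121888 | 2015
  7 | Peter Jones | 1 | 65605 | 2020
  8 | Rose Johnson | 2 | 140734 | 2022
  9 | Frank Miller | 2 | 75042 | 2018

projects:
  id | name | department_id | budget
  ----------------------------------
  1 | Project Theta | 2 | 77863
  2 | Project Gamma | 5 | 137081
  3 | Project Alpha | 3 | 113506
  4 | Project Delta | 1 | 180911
SELECT c.name, p.name AS department, c.budget FROM projects c JOIN departments p ON c.department_id = p.id

Execution result:
name | department | budget
Project Theta | Legal | 77863
Project Gamma | Finance | 137081
Project Alpha | Research | 113506
Project Delta | HR | 180911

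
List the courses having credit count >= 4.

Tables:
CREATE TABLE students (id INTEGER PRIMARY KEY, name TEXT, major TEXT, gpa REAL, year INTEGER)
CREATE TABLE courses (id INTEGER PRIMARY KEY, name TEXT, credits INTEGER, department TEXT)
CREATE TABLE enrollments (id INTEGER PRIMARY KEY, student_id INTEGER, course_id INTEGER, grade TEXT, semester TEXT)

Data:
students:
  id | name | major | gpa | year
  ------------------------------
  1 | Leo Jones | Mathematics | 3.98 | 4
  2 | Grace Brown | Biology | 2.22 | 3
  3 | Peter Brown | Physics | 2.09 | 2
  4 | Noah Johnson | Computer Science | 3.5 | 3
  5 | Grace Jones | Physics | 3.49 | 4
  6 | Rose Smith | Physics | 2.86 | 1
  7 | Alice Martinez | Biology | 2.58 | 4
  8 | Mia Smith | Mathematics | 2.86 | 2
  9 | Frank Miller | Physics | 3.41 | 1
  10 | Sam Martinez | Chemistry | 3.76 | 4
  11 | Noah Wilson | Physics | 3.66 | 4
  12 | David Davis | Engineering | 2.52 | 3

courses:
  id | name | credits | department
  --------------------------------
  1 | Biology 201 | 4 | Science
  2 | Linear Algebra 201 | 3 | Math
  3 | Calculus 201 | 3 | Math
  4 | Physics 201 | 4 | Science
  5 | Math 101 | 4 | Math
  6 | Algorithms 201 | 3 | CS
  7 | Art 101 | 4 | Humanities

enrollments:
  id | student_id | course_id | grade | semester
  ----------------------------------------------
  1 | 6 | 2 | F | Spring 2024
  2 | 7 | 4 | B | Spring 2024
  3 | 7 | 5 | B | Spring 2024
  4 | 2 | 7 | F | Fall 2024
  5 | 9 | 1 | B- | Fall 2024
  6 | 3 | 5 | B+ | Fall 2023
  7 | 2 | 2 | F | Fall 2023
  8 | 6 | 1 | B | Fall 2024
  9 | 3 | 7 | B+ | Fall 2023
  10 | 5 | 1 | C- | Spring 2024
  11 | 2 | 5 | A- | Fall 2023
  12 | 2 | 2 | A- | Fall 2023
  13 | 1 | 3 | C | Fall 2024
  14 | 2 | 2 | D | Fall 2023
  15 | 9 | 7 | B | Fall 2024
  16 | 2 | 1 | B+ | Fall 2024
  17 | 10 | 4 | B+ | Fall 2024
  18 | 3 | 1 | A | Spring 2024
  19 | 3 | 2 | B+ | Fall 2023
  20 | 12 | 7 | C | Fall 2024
SELECT name, credits FROM courses WHERE credits >= 4

Execution result:
name | credits
Biology 201 | 4
Physics 201 | 4
Math 101 | 4
Art 101 | 4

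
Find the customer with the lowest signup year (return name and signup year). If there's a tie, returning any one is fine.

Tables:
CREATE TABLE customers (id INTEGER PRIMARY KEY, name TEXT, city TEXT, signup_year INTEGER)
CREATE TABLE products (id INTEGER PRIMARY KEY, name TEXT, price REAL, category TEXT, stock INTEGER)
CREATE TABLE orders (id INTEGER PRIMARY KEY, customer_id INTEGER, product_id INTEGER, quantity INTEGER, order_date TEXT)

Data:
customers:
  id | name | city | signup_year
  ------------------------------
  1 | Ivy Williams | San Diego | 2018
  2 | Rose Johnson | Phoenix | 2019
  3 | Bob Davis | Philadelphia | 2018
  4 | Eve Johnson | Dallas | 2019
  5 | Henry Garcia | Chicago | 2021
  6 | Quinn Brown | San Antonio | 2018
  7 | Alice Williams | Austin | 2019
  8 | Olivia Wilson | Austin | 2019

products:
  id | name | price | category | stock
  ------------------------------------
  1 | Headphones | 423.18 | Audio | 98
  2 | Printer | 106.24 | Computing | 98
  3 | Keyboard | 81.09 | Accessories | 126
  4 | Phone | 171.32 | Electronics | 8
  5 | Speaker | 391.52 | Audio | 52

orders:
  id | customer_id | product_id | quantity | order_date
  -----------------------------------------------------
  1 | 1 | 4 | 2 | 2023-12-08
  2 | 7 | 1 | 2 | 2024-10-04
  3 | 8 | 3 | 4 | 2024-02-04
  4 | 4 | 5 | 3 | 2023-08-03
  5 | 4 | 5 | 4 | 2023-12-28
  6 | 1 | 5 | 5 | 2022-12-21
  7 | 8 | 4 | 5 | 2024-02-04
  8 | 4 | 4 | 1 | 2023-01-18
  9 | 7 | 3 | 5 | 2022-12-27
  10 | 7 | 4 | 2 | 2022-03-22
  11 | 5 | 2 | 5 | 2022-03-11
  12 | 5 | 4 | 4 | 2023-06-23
SELECT name, signup_year FROM customers ORDER BY signup_year ASC LIMIT 1

Execution result:
name | signup_year
Ivy Williams | 2018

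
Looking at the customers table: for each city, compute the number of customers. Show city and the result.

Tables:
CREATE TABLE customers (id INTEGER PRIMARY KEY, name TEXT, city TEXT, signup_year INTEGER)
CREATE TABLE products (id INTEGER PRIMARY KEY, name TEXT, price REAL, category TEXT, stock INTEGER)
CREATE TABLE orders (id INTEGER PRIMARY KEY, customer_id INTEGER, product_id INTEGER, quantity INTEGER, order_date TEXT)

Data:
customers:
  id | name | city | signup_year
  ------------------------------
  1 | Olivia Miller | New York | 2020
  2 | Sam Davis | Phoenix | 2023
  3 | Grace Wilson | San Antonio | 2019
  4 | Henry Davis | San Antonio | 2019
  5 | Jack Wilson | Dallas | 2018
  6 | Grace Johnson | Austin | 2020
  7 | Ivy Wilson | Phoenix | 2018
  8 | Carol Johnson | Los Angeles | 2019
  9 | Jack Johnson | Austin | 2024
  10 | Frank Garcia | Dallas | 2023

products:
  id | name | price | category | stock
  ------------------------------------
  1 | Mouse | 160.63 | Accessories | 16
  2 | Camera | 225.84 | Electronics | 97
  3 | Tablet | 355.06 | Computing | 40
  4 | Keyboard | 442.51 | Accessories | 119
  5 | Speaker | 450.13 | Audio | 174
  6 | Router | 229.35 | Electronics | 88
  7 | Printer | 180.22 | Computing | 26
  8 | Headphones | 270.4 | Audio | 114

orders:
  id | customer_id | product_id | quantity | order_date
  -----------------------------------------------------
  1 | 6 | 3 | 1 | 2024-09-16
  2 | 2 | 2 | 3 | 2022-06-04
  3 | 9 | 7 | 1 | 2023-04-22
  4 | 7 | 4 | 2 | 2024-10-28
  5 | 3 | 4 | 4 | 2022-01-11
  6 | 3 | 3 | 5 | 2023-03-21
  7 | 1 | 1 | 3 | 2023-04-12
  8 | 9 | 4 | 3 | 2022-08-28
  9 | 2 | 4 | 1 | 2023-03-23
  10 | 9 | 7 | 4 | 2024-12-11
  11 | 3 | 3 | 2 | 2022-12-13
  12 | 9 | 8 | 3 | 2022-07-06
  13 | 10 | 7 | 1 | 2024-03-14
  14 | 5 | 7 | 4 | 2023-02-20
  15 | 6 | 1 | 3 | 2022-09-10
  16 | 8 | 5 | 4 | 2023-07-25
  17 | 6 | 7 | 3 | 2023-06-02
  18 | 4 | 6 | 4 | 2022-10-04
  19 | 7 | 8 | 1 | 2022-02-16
SELECT city, COUNT(*) AS n FROM customers GROUP BY city

Execution result:
city | n
Austin | 2
Dallas | 2
Los Angeles | 1
New York | 1
Phoenix | 2
San Antonio | 2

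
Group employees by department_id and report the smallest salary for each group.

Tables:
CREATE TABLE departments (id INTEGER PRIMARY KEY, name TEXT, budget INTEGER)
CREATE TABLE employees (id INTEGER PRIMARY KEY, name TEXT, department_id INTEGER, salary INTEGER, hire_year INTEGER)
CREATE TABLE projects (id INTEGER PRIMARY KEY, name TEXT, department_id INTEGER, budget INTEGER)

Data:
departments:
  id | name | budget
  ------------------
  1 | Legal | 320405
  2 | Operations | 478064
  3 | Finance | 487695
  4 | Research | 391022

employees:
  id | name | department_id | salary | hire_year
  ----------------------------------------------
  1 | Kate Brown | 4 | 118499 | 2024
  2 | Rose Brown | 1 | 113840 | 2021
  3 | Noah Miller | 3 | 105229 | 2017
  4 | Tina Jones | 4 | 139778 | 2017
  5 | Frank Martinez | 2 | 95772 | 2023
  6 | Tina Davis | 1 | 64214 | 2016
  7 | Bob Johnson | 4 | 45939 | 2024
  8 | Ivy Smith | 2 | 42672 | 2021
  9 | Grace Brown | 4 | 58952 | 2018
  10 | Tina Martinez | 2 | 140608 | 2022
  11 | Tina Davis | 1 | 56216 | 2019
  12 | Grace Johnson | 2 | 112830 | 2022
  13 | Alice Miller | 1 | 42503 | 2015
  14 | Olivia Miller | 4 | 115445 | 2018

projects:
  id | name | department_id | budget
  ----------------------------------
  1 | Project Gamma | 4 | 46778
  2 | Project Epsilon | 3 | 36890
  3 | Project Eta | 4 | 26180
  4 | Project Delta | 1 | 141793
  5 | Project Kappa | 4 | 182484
SELECT department_id, MIN(salary) AS min_salary FROM employees GROUP BY department_id

Execution result:
department_id | min_salary
1 | 42503
2 | 42672
3 | 105229
4 | 45939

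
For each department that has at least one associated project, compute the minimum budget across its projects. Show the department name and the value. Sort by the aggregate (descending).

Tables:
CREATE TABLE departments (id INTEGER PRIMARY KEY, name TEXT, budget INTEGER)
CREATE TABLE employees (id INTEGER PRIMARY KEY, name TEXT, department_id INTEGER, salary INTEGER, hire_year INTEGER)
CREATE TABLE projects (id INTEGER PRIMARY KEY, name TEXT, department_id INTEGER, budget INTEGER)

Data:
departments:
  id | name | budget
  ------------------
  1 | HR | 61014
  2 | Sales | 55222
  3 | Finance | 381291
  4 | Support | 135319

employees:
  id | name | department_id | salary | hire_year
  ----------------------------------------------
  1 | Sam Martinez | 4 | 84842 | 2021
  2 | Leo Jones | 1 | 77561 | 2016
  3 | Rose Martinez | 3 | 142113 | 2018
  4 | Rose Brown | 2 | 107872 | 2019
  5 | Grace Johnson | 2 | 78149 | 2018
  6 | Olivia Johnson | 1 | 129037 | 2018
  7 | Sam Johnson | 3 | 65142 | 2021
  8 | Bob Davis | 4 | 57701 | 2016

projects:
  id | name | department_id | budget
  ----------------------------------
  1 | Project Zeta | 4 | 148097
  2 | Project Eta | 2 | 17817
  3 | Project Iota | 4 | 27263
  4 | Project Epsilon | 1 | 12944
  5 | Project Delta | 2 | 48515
SELECT p.name, MIN(c.budget) AS min_budget FROM projects c JOIN departments p ON c.department_id = p.id GROUP BY p.id, p.name ORDER BY min_budget DESC

Execution result:
name | min_budget
Support | 27263
Sales | 17817
HR | 12944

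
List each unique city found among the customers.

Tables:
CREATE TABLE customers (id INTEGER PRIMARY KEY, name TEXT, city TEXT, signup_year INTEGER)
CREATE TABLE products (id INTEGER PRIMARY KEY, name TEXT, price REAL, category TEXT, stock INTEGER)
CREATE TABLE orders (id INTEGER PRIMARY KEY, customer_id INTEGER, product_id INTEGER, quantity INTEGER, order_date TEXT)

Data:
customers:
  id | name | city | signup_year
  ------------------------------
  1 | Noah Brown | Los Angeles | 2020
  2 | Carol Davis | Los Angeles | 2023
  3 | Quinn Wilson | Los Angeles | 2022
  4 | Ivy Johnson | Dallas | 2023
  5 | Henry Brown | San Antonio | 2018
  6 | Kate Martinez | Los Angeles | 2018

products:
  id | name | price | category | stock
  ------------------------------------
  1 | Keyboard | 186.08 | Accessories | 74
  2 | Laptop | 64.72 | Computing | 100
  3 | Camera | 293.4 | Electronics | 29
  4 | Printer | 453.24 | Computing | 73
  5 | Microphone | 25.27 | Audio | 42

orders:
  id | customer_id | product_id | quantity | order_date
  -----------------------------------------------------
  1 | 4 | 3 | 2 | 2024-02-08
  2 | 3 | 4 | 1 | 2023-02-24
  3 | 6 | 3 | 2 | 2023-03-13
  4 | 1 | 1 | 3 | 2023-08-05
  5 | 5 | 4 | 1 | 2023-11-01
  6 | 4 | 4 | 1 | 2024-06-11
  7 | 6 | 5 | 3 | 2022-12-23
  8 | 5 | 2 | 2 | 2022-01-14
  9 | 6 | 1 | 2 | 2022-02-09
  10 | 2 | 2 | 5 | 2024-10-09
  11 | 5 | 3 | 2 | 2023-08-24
SELECT DISTINCT city FROM customers

Execution result:
city
Los Angeles
Dallas
San Antonio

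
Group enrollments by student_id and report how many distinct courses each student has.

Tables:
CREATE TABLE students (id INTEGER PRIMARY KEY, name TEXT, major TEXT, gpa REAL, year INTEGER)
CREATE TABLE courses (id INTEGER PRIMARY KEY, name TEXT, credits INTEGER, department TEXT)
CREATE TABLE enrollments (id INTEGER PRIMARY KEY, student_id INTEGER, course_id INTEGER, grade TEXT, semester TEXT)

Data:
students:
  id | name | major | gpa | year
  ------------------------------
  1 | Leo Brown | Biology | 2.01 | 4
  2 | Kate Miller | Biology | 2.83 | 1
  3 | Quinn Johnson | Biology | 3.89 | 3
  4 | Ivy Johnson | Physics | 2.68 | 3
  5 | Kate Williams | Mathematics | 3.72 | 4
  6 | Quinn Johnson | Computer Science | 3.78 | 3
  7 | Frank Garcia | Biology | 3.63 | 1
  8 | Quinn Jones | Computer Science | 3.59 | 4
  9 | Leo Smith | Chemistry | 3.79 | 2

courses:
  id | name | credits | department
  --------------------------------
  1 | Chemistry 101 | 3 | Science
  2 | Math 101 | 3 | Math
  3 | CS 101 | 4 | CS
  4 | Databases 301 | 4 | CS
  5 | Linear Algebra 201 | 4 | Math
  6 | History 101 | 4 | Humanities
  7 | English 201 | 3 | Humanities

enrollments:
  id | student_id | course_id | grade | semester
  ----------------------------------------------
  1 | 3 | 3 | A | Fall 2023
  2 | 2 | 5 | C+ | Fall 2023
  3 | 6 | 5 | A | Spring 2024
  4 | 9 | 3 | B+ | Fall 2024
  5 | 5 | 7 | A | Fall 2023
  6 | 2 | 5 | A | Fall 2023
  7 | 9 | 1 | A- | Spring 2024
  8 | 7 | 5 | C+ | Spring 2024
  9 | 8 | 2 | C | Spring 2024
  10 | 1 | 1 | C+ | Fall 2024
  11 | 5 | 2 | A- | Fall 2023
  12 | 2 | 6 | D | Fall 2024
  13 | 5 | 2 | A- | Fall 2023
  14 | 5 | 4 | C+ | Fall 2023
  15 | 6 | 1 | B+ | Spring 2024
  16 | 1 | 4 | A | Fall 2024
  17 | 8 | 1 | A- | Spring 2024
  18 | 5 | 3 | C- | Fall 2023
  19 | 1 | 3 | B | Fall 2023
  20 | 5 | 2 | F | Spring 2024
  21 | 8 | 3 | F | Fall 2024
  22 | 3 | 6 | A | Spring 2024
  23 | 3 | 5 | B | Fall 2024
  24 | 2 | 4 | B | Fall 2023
SELECT student_id, COUNT(DISTINCT course_id) AS distinct_course_count FROM enrollments GROUP BY student_id

Execution result:
student_id | distinct_course_count
1 | 3
2 | 3
3 | 3
5 | 4
6 | 2
7 | 1
8 | 3
9 | 2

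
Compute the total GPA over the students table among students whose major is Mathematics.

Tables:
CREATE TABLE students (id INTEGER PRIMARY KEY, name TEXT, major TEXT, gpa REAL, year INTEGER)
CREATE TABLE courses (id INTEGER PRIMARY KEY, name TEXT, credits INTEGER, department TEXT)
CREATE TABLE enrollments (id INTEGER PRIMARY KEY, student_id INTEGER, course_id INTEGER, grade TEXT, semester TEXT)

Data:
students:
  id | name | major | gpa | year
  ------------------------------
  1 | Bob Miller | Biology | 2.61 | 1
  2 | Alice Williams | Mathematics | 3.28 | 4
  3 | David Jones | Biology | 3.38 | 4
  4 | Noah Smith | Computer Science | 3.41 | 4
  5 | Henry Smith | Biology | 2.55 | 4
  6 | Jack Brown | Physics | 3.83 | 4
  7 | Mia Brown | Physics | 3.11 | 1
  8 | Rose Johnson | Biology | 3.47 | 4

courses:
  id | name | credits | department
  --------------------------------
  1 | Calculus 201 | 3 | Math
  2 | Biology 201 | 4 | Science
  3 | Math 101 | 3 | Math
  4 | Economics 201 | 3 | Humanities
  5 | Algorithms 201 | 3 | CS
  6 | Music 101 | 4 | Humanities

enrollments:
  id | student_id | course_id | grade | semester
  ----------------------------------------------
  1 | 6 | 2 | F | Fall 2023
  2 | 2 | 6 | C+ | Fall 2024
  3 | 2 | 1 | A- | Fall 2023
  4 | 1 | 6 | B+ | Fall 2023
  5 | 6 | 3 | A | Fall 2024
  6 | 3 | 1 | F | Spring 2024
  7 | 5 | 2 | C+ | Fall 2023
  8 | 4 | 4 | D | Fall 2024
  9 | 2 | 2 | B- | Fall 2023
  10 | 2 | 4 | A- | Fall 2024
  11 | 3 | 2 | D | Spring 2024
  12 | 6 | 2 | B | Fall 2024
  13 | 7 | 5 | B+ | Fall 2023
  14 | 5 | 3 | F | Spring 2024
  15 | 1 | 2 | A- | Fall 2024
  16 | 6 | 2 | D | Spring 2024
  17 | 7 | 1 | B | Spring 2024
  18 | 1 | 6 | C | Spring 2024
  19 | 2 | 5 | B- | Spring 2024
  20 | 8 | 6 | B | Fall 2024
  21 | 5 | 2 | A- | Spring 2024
SELECT SUM(gpa) FROM students WHERE major = 'Mathematics'

Execution result:
3.28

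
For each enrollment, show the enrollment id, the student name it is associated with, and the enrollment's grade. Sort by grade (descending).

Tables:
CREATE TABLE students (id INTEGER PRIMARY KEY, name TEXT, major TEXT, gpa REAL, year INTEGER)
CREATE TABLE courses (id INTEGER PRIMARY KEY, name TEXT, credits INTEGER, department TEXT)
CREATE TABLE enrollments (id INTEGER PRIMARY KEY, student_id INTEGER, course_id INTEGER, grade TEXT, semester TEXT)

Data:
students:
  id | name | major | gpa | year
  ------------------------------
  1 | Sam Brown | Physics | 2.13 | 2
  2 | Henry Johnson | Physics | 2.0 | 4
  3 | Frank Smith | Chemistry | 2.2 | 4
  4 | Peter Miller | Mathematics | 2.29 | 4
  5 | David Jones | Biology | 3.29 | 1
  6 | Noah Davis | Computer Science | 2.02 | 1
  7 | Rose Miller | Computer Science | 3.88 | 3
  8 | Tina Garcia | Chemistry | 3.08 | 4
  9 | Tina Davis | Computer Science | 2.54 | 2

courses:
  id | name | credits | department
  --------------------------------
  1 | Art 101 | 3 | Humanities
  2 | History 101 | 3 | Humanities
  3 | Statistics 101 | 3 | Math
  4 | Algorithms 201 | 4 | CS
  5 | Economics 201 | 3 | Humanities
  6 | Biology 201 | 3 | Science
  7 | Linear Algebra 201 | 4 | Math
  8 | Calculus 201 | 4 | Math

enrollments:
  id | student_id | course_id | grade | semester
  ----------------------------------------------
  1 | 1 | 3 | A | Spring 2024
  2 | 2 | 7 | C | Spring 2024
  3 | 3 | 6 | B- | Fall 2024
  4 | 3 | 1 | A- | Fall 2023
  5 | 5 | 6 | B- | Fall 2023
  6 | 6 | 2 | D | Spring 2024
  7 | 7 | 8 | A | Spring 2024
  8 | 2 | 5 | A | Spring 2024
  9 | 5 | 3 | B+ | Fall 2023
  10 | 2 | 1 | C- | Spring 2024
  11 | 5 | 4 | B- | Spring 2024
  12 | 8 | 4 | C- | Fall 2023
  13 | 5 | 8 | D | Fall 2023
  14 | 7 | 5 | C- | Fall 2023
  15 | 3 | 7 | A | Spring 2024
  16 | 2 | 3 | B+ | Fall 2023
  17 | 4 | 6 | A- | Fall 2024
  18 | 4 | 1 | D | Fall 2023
SELECT c.id, p.name AS student, c.grade FROM enrollments c JOIN students p ON c.student_id = p.id ORDER BY c.grade DESC

Execution result:
id | student | grade
6 | Noah Davis | D
13 | David Jones | D
18 | Peter Miller | D
10 | Henry Johnson | C-
12 | Tina Garcia | C-
14 | Rose Miller | C-
2 | Henry Johnson | C
3 | Frank Smith | B-
5 | David Jones | B-
11 | David Jones | B-
9 | David Jones | B+
16 | Henry Johnson | B+
4 | Frank Smith | A-
17 | Peter Miller | A-
1 | Sam Brown | A
7 | Rose Miller | A
8 | Henry Johnson | A
15 | Frank Smith | A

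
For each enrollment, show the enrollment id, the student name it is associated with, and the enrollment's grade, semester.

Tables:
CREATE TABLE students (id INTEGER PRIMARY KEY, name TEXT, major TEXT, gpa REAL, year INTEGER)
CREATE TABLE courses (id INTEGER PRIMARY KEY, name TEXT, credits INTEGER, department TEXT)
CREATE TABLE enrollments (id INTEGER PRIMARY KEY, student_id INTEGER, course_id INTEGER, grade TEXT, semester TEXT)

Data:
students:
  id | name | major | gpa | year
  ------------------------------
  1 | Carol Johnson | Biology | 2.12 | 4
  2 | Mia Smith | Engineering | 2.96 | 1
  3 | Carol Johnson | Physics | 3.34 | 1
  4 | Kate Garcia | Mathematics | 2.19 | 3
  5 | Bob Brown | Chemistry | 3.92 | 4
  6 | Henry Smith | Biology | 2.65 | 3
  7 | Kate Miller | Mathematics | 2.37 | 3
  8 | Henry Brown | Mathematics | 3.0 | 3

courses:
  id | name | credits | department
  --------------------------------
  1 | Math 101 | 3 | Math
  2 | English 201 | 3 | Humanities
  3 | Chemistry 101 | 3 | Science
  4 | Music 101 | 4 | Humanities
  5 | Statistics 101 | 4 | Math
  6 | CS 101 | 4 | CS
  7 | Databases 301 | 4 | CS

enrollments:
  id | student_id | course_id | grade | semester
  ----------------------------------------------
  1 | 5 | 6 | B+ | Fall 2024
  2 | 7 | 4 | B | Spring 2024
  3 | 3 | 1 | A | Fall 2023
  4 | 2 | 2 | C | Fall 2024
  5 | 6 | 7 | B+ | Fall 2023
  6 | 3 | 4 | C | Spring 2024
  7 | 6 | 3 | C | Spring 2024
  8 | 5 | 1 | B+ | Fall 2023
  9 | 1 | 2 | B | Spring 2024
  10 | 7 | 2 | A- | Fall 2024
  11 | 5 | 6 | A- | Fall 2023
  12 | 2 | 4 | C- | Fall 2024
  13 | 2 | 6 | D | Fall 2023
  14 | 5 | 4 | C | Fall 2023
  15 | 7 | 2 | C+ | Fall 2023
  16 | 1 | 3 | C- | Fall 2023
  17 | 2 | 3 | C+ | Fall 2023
SELECT c.id, p.name AS student, c.grade, c.semester FROM enrollments c JOIN students p ON c.student_id = p.id

Execution result:
id | student | grade | semester
1 | Bob Brown | B+ | Fall 2024
2 | Kate Miller | B | Spring 2024
3 | Carol Johnson | A | Fall 2023
4 | Mia Smith | C | Fall 2024
5 | Henry Smith | B+ | Fall 2023
6 | Carol Johnson | C | Spring 2024
7 | Henry Smith | C | Spring 2024
8 | Bob Brown | B+ | Fall 2023
9 | Carol Johnson | B | Spring 2024
10 | Kate Miller | A- | Fall 2024
11 | Bob Brown | A- | Fall 2023
12 | Mia Smith | C- | Fall 2024
13 | Mia Smith | D | Fall 2023
14 | Bob Brown | C | Fall 2023
15 | Kate Miller | C+ | Fall 2023
16 | Carol Johnson | C- | Fall 2023
17 | Mia Smith | C+ | Fall 2023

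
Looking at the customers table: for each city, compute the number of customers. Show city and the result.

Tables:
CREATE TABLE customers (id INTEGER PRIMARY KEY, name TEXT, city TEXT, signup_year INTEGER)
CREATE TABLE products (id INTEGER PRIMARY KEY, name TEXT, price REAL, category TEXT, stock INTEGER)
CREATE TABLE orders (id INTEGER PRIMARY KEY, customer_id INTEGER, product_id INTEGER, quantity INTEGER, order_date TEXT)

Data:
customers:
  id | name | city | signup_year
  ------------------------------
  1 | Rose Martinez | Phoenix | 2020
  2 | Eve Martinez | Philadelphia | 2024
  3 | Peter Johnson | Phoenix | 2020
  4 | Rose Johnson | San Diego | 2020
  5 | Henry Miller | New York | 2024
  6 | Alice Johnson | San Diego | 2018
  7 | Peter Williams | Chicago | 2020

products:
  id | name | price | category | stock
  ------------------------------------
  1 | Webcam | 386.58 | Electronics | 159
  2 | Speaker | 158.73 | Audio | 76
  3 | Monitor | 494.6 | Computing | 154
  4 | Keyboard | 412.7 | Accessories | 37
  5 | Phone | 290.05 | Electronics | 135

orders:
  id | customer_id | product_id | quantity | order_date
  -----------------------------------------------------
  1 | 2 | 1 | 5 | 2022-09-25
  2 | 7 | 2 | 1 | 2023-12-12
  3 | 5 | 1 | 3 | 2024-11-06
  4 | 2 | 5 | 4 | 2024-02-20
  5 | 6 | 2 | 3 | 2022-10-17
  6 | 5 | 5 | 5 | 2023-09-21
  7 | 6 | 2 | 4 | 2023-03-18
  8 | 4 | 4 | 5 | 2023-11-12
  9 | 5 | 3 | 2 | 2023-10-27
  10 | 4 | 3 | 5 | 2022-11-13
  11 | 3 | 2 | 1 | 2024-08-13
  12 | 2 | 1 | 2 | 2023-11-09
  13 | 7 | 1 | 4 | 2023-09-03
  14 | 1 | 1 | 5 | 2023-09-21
SELECT city, COUNT(*) AS n FROM customers GROUP BY city

Execution result:
city | n
Chicago | 1
New York | 1
Philadelphia | 1
Phoenix | 2
San Diego | 2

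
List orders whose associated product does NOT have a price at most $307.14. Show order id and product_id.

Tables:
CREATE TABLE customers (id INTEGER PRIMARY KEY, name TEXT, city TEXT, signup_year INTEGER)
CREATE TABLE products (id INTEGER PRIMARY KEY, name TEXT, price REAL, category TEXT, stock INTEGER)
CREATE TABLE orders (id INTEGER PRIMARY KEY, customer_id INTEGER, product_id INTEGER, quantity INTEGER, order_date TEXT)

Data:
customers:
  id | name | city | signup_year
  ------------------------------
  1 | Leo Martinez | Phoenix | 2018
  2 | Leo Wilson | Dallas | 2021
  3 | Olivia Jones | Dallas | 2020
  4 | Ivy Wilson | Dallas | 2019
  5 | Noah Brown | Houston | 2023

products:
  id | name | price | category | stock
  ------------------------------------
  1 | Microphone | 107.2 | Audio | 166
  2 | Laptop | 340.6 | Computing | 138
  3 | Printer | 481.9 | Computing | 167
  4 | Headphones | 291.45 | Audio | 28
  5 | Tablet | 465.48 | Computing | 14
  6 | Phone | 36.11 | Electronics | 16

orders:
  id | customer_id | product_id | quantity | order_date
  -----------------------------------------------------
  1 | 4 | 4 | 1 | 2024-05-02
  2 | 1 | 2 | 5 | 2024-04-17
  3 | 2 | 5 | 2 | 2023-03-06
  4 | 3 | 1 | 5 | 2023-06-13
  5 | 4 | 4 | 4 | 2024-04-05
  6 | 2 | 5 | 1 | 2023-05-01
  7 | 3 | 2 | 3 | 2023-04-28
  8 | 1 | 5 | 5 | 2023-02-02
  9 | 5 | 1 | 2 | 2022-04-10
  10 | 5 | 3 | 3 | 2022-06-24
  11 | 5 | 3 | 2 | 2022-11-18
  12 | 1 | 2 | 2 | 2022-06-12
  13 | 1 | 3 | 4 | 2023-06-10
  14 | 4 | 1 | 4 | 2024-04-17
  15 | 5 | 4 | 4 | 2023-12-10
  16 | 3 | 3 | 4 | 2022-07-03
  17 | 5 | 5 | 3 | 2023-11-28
SELECT id, product_id FROM orders WHERE product_id NOT IN (SELECT id FROM products WHERE price <= 307.14)

Execution result:
id | product_id
2 | 2
3 | 5
6 | 5
7 | 2
8 | 5
10 | 3
11 | 3
12 | 2
13 | 3
16 | 3
17 | 5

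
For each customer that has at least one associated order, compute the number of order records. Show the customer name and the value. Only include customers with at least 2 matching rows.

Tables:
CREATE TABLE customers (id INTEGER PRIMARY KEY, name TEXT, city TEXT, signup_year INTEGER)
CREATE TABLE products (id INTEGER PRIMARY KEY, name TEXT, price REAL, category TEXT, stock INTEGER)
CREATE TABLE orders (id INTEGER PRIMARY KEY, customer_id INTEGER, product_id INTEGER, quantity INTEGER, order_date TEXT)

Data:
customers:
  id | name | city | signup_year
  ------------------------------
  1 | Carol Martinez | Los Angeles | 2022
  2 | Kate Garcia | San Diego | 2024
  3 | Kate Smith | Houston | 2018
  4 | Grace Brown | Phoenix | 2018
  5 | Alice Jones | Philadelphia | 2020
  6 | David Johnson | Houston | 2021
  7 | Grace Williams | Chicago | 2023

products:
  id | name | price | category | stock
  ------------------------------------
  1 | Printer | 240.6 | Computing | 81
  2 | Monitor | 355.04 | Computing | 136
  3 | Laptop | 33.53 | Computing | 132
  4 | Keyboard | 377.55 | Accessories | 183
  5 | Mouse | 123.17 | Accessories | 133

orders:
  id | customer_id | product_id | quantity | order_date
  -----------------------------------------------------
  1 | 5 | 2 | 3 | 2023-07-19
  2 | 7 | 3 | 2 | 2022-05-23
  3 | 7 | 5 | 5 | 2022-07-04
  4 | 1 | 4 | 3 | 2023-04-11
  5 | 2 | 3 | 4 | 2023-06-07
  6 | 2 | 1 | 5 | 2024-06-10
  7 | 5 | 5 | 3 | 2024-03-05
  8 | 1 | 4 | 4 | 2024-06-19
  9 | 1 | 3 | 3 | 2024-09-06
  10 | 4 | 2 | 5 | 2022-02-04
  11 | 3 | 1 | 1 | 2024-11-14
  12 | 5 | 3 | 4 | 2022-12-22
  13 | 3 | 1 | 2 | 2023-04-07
SELECT p.name, COUNT(*) AS n FROM orders c JOIN customers p ON c.customer_id = p.id GROUP BY p.id, p.name HAVING COUNT(*) >= 2

Execution result:
name | n
Carol Martinez | 3
Kate Garcia | 2
Kate Smith | 2
Alice Jones | 3
Grace Williams | 2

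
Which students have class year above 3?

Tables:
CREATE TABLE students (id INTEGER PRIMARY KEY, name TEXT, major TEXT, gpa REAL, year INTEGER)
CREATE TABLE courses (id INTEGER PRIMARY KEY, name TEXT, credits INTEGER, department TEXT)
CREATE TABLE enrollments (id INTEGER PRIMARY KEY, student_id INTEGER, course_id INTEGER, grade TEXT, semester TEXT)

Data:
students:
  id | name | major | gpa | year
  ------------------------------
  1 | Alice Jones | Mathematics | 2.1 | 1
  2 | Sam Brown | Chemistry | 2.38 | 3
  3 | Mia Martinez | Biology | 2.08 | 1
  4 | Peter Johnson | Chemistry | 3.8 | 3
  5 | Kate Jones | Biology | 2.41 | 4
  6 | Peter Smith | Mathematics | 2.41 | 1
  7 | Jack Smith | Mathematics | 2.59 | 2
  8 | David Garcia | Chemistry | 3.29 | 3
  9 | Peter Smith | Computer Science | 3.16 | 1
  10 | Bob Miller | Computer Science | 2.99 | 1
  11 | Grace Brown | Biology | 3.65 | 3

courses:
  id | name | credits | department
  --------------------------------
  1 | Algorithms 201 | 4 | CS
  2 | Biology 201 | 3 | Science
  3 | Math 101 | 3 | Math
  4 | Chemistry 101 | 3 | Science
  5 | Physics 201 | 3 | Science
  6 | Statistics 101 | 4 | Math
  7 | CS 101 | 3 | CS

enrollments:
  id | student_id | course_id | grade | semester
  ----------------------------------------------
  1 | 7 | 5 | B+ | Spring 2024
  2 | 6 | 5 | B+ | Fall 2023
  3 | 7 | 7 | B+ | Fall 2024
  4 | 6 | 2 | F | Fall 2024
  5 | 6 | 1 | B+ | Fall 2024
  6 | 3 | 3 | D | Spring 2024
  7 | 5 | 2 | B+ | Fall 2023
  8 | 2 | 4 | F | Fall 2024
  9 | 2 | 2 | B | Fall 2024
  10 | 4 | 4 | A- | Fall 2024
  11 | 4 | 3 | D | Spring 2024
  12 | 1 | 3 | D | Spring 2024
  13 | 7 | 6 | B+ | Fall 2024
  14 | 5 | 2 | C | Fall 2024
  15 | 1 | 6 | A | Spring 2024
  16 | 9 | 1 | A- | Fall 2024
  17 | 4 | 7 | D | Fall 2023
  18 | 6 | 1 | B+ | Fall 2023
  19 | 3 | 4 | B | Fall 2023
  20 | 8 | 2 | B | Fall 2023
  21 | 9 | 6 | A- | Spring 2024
SELECT name, year FROM students WHERE year > 3

Execution result:
name | year
Kate Jones | 4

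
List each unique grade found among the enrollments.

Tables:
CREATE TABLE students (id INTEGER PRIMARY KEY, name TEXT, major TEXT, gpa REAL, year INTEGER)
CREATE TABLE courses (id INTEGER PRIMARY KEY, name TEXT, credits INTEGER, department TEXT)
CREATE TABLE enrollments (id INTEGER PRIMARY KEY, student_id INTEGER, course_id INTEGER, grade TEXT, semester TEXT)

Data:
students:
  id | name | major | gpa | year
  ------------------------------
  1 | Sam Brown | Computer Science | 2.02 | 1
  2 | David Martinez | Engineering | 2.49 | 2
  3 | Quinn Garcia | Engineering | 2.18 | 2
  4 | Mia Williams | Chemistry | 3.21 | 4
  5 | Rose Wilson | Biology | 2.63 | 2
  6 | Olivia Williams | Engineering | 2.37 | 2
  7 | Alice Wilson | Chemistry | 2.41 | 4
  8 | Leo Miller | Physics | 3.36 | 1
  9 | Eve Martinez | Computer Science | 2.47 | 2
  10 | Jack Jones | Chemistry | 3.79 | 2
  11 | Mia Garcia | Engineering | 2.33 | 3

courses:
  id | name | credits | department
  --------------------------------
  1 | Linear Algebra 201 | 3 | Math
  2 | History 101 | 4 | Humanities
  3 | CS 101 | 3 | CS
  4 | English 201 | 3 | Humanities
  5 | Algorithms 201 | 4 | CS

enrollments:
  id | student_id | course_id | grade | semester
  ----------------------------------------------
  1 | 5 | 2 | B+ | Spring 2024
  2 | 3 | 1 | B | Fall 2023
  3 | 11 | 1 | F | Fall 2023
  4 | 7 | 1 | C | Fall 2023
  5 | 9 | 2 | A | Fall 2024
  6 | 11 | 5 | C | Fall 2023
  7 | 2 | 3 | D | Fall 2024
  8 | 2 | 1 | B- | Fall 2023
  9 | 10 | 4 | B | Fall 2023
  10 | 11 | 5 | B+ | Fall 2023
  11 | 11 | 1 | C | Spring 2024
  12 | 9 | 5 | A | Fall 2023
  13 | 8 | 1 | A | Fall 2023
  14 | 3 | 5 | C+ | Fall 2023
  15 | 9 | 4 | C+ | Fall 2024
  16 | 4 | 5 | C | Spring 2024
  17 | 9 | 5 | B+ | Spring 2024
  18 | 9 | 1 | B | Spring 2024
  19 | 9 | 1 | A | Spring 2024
SELECT DISTINCT grade FROM enrollments

Execution result:
grade
B+
B
F
C
A
D
B-
C+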